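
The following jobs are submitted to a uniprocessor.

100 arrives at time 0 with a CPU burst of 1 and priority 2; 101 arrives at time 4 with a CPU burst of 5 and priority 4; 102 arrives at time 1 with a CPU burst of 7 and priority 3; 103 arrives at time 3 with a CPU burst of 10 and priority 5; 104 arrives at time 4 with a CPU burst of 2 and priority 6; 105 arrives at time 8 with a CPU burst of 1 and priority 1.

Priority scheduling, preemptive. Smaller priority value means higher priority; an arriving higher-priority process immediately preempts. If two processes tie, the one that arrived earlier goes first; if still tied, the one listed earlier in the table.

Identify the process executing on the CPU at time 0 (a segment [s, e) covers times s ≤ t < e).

100

Gantt: | 100 0-1 | 102 1-8 | 105 8-9 | 101 9-14 | 103 14-24 | 104 24-26 |
Completion: 100=1  101=14  102=8  103=24  104=26  105=9
Turnaround (C−A): 100=1  101=10  102=7  103=21  104=22  105=1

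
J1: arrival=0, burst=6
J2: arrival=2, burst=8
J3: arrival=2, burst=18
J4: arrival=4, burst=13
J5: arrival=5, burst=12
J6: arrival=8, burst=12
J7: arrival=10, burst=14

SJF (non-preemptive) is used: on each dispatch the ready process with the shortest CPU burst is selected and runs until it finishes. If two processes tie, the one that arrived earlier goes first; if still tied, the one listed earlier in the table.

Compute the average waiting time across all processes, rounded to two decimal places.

Schedule: | J1 0-6 | J2 6-14 | J5 14-26 | J6 26-38 | J4 38-51 | J7 51-65 | J3 65-83 |
Completion: J1=6  J2=14  J3=83  J4=51  J5=26  J6=38  J7=65
Turnaround (C−A): J1=6  J2=12  J3=81  J4=47  J5=21  J6=30  J7=55
Waiting times: J1=0, J2=4, J3=63, J4=34, J5=9, J6=18, J7=41
Average waiting = (0+4+63+34+9+18+41) / 7 = 169/7 = 24.14

24.14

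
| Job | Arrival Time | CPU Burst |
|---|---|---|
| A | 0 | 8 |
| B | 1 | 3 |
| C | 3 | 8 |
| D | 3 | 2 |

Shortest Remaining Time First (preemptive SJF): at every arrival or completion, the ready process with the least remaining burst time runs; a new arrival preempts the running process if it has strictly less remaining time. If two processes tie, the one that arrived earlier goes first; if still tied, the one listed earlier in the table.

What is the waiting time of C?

Schedule: | A 0-1 | B 1-4 | D 4-6 | A 6-13 | C 13-21 |
Completion: A=13  B=4  C=21  D=6
Waiting(C) = turnaround − burst = 18 − 8 = 10

10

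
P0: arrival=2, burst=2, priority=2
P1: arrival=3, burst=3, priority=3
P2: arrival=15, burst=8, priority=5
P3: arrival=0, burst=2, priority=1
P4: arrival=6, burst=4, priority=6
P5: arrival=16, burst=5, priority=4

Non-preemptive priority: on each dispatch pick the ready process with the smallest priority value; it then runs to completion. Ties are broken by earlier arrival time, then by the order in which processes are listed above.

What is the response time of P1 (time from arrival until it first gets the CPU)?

Gantt: | P3 0-2 | P0 2-4 | P1 4-7 | P4 7-11 | idle 11-15 | P2 15-23 | P5 23-28 |
Completion: P0=4  P1=7  P2=23  P3=2  P4=11  P5=28
Turnaround (C−A): P0=2  P1=4  P2=8  P3=2  P4=5  P5=12
Response(P1) = first start − arrival = 4 − 3 = 1

1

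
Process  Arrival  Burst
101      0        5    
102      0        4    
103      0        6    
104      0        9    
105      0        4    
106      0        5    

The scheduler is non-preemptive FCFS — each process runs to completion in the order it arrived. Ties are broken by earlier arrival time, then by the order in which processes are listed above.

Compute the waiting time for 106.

Timeline: | 101 0-5 | 102 5-9 | 103 9-15 | 104 15-24 | 105 24-28 | 106 28-33 |
Completion: 101=5  102=9  103=15  104=24  105=28  106=33
Turnaround (C−A): 101=5  102=9  103=15  104=24  105=28  106=33
Waiting(106) = turnaround − burst = 33 − 5 = 28

28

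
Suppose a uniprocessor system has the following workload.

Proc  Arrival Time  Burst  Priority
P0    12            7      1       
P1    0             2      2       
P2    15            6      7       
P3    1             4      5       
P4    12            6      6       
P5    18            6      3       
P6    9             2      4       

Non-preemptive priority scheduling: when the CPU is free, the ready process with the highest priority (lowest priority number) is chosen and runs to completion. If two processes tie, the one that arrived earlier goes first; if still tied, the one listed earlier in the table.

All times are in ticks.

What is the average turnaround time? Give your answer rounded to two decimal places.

Timeline: | P1 0-2 | P3 2-6 | idle 6-9 | P6 9-11 | idle 11-12 | P0 12-19 | P5 19-25 | P4 25-31 | P2 31-37 |
Completion: P0=19  P1=2  P2=37  P3=6  P4=31  P5=25  P6=11
Turnaround times: P0=7, P1=2, P2=22, P3=5, P4=19, P5=7, P6=2
Average turnaround = (7+2+22+5+19+7+2) / 7 = 64/7 = 9.14

9.14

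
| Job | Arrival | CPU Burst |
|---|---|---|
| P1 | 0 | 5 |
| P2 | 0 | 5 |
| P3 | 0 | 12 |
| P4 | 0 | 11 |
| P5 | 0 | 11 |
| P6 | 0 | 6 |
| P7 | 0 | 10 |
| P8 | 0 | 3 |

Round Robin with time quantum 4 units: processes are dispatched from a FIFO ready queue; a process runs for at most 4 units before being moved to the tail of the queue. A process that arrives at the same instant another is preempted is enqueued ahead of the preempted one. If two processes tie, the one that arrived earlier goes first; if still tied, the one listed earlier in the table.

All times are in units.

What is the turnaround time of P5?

61

Schedule: | P1 0-4 | P2 4-8 | P3 8-12 | P4 12-16 | P5 16-20 | P6 20-24 | P7 24-28 | P8 28-31 | P1 31-32 | P2 32-33 | P3 33-37 | P4 37-41 | P5 41-45 | P6 45-47 | P7 47-51 | P3 51-55 | P4 55-58 | P5 58-61 | P7 61-63 |
Completion: P1=32  P2=33  P3=55  P4=58  P5=61  P6=47  P7=63  P8=31
Turnaround (C−A): P1=32  P2=33  P3=55  P4=58  P5=61  P6=47  P7=63  P8=31
Turnaround(P5) = completion − arrival = 61 − 0 = 61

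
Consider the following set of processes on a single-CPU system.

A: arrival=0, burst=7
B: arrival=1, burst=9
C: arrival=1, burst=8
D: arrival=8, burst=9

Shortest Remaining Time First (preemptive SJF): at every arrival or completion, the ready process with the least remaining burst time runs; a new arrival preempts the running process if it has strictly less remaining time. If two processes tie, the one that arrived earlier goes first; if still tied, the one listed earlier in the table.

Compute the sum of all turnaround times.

Timeline: | A 0-7 | C 7-15 | B 15-24 | D 24-33 |
Completion: A=7  B=24  C=15  D=33
Turnaround (C−A): A=7  B=23  C=14  D=25
Turnaround = completion − arrival: A=7, B=23, C=14, D=25
Total turnaround = 7 + 23 + 14 + 25 = 69

69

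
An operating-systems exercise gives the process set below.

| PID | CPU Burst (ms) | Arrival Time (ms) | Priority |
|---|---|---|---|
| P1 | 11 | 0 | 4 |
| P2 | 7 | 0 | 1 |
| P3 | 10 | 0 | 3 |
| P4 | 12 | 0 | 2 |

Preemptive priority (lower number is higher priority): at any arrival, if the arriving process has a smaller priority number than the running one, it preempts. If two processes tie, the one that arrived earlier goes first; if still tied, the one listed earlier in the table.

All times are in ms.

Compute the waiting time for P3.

19

Timeline: | P2 0-7 | P4 7-19 | P3 19-29 | P1 29-40 |
Completion: P1=40  P2=7  P3=29  P4=19
Waiting(P3) = turnaround − burst = 29 − 10 = 19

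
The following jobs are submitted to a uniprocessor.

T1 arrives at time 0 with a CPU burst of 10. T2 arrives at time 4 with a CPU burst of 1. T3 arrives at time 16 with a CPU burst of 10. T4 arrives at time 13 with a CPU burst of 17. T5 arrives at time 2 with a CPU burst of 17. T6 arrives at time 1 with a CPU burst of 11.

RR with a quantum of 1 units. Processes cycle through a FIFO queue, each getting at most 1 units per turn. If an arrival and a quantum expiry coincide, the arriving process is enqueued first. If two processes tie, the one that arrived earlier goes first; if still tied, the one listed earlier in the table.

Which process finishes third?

Gantt: | T1 0-1 | T6 1-2 | T1 2-3 | T5 3-4 | T6 4-5 | T1 5-6 | T2 6-7 | T5 7-8 | T6 8-9 | T1 9-10 | T5 10-11 | T6 11-12 | T1 12-13 | T5 13-14 | T6 14-15 | T4 15-16 | T1 16-17 | T5 17-18 | T6 18-19 | T3 19-20 | T4 20-21 | T1 21-22 | T5 22-23 | T6 23-24 | T3 24-25 | T4 25-26 | T1 26-27 | T5 27-28 | T6 28-29 | T3 29-30 | T4 30-31 | T1 31-32 | T5 32-33 | T6 33-34 | T3 34-35 | T4 35-36 | T1 36-37 | T5 37-38 | T6 38-39 | T3 39-40 | T4 40-41 | T5 41-42 | T6 42-43 | T3 43-44 | T4 44-45 | T5 45-46 | T3 46-47 | T4 47-48 | T5 48-49 | T3 49-50 | T4 50-51 | T5 51-52 | T3 52-53 | T4 53-54 | T5 54-55 | T3 55-56 | T4 56-57 | T5 57-58 | T4 58-59 | T5 59-60 | T4 60-61 | T5 61-62 | T4 62-66 |
Completion: T1=37  T2=7  T3=56  T4=66  T5=62  T6=43
Turnaround (C−A): T1=37  T2=3  T3=40  T4=53  T5=60  T6=42
Finish order: T2 → T1 → T6 → T3 → T5 → T4

T6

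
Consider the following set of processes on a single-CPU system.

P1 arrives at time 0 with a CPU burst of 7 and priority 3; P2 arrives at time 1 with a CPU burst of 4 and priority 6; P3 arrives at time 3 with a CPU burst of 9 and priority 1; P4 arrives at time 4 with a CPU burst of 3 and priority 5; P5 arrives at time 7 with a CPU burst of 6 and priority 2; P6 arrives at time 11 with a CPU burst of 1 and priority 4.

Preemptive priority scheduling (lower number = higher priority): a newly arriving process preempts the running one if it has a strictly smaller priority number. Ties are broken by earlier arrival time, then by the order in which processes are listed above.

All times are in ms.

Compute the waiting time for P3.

0

Timeline: | P1 0-3 | P3 3-12 | P5 12-18 | P1 18-22 | P6 22-23 | P4 23-26 | P2 26-30 |
Completion: P1=22  P2=30  P3=12  P4=26  P5=18  P6=23
Turnaround (C−A): P1=22  P2=29  P3=9  P4=22  P5=11  P6=12
Waiting(P3) = turnaround − burst = 9 − 9 = 0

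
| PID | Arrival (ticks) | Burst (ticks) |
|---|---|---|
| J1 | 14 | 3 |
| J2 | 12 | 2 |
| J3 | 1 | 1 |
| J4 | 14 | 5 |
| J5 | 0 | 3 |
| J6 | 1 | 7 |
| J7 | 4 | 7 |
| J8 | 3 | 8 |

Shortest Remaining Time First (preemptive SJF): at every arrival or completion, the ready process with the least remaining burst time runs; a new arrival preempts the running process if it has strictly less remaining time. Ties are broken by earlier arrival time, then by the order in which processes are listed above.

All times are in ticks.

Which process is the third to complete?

J6

Gantt: | J5 0-1 | J3 1-2 | J5 2-4 | J6 4-11 | J7 11-12 | J2 12-14 | J1 14-17 | J4 17-22 | J7 22-28 | J8 28-36 |
Completion: J1=17  J2=14  J3=2  J4=22  J5=4  J6=11  J7=28  J8=36
Finish order: J3 → J5 → J6 → J2 → J1 → J4 → J7 → J8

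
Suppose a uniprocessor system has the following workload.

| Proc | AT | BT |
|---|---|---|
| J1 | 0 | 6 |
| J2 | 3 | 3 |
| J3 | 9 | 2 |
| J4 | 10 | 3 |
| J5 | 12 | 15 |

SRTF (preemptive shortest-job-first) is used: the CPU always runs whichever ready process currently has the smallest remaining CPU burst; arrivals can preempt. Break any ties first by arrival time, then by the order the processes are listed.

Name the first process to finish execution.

J1

Timeline: | J1 0-6 | J2 6-9 | J3 9-11 | J4 11-14 | J5 14-29 |
Completion: J1=6  J2=9  J3=11  J4=14  J5=29
Finish order: J1 → J2 → J3 → J4 → J5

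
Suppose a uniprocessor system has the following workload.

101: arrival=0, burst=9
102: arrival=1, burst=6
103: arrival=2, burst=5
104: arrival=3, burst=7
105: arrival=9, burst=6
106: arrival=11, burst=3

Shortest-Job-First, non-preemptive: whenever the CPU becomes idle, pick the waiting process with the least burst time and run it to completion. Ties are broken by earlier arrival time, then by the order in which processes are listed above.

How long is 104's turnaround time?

33

Schedule: | 101 0-9 | 103 9-14 | 106 14-17 | 102 17-23 | 105 23-29 | 104 29-36 |
Completion: 101=9  102=23  103=14  104=36  105=29  106=17
Turnaround(104) = completion − arrival = 36 − 3 = 33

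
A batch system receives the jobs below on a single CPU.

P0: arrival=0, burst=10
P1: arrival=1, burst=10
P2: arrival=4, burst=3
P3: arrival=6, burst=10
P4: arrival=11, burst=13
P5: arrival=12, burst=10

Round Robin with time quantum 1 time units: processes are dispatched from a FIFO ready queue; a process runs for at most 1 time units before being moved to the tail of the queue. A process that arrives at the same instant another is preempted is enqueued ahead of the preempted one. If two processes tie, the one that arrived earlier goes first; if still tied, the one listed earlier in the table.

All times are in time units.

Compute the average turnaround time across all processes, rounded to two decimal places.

Timeline: | P0 0-1 | P1 1-2 | P0 2-3 | P1 3-4 | P0 4-5 | P2 5-6 | P1 6-7 | P0 7-8 | P3 8-9 | P2 9-10 | P1 10-11 | P0 11-12 | P3 12-13 | P2 13-14 | P4 14-15 | P1 15-16 | P5 16-17 | P0 17-18 | P3 18-19 | P4 19-20 | P1 20-21 | P5 21-22 | P0 22-23 | P3 23-24 | P4 24-25 | P1 25-26 | P5 26-27 | P0 27-28 | P3 28-29 | P4 29-30 | P1 30-31 | P5 31-32 | P0 32-33 | P3 33-34 | P4 34-35 | P1 35-36 | P5 36-37 | P0 37-38 | P3 38-39 | P4 39-40 | P1 40-41 | P5 41-42 | P3 42-43 | P4 43-44 | P5 44-45 | P3 45-46 | P4 46-47 | P5 47-48 | P3 48-49 | P4 49-50 | P5 50-51 | P4 51-52 | P5 52-53 | P4 53-56 |
Completion: P0=38  P1=41  P2=14  P3=49  P4=56  P5=53
Turnaround times: P0=38, P1=40, P2=10, P3=43, P4=45, P5=41
Average turnaround = (38+40+10+43+45+41) / 6 = 217/6 = 36.17

36.17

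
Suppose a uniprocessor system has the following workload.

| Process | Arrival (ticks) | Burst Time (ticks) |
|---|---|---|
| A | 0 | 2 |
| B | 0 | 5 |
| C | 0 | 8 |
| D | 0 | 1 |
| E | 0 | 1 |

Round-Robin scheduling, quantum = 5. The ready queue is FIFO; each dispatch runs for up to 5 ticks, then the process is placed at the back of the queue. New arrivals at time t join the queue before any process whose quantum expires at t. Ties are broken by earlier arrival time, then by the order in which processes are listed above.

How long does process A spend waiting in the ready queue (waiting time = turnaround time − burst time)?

0

Schedule: | A 0-2 | B 2-7 | C 7-12 | D 12-13 | E 13-14 | C 14-17 |
Completion: A=2  B=7  C=17  D=13  E=14
Waiting(A) = turnaround − burst = 2 − 2 = 0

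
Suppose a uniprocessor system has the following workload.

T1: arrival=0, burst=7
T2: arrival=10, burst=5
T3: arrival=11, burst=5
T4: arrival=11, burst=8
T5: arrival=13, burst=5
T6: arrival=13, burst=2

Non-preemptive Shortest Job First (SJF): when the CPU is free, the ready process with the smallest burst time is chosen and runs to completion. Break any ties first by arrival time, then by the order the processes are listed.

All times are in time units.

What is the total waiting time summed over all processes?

Timeline: | T1 0-7 | idle 7-10 | T2 10-15 | T6 15-17 | T3 17-22 | T5 22-27 | T4 27-35 |
Completion: T1=7  T2=15  T3=22  T4=35  T5=27  T6=17
Turnaround (C−A): T1=7  T2=5  T3=11  T4=24  T5=14  T6=4
Waiting = turnaround − burst: T1=0, T2=0, T3=6, T4=16, T5=9, T6=2
Total waiting = 0 + 0 + 6 + 16 + 9 + 2 = 33

33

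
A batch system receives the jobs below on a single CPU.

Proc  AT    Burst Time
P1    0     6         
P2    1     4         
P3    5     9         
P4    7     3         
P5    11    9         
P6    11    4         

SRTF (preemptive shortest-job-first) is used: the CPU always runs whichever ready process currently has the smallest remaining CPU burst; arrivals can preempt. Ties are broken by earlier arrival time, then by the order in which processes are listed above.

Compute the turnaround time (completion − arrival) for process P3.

Schedule: | P1 0-1 | P2 1-5 | P1 5-10 | P4 10-13 | P6 13-17 | P3 17-26 | P5 26-35 |
Completion: P1=10  P2=5  P3=26  P4=13  P5=35  P6=17
Turnaround (C−A): P1=10  P2=4  P3=21  P4=6  P5=24  P6=6
Turnaround(P3) = completion − arrival = 26 − 5 = 21

21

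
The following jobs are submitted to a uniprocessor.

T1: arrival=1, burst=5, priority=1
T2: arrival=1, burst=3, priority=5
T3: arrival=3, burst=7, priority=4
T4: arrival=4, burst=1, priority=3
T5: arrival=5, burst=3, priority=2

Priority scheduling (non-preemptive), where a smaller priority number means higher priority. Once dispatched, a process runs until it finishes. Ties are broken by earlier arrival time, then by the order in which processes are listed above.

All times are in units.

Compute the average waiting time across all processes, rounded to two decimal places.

5.80

Gantt: | idle 0-1 | T1 1-6 | T5 6-9 | T4 9-10 | T3 10-17 | T2 17-20 |
Completion: T1=6  T2=20  T3=17  T4=10  T5=9
Turnaround (C−A): T1=5  T2=19  T3=14  T4=6  T5=4
Waiting times: T1=0, T2=16, T3=7, T4=5, T5=1
Average waiting = (0+16+7+5+1) / 5 = 29/5 = 5.80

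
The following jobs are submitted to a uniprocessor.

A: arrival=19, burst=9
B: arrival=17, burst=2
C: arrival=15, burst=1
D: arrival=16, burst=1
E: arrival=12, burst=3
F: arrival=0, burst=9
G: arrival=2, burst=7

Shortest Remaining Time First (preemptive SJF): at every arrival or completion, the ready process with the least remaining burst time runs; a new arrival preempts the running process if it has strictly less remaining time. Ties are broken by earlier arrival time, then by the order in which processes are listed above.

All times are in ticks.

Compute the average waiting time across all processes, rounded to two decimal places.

2.57

Timeline: | F 0-9 | G 9-12 | E 12-15 | C 15-16 | D 16-17 | B 17-19 | G 19-23 | A 23-32 |
Completion: A=32  B=19  C=16  D=17  E=15  F=9  G=23
Waiting times: A=4, B=0, C=0, D=0, E=0, F=0, G=14
Average waiting = (4+0+0+0+0+0+14) / 7 = 18/7 = 2.57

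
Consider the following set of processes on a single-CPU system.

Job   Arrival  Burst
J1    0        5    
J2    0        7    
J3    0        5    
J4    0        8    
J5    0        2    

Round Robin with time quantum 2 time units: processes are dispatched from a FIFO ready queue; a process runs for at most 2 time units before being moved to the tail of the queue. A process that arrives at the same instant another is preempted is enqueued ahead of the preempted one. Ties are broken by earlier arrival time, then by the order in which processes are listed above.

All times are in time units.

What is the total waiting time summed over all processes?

Schedule: | J1 0-2 | J2 2-4 | J3 4-6 | J4 6-8 | J5 8-10 | J1 10-12 | J2 12-14 | J3 14-16 | J4 16-18 | J1 18-19 | J2 19-21 | J3 21-22 | J4 22-24 | J2 24-25 | J4 25-27 |
Completion: J1=19  J2=25  J3=22  J4=27  J5=10
Turnaround (C−A): J1=19  J2=25  J3=22  J4=27  J5=10
Waiting = turnaround − burst: J1=14, J2=18, J3=17, J4=19, J5=8
Total waiting = 14 + 18 + 17 + 19 + 8 = 76

76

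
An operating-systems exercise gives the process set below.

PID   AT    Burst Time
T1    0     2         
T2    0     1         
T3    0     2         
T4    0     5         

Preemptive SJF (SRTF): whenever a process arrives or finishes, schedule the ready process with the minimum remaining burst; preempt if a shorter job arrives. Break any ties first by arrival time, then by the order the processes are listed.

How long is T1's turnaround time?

3

Timeline: | T2 0-1 | T1 1-3 | T3 3-5 | T4 5-10 |
Completion: T1=3  T2=1  T3=5  T4=10
Turnaround (C−A): T1=3  T2=1  T3=5  T4=10
Turnaround(T1) = completion − arrival = 3 − 0 = 3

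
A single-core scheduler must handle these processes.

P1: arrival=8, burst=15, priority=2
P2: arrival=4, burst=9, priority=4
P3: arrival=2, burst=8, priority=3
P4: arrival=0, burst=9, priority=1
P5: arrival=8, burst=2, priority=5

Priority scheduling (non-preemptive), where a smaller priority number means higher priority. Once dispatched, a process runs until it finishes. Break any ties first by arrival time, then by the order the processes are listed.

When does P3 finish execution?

32

Timeline: | P4 0-9 | P1 9-24 | P3 24-32 | P2 32-41 | P5 41-43 |
Completion: P1=24  P2=41  P3=32  P4=9  P5=43
Turnaround (C−A): P1=16  P2=37  P3=30  P4=9  P5=35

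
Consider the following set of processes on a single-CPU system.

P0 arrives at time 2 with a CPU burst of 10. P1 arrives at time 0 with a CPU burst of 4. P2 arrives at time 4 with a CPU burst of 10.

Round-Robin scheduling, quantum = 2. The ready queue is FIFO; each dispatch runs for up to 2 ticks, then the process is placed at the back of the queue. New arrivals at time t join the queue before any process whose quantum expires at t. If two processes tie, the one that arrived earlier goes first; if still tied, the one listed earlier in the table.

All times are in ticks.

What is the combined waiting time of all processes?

Schedule: | P1 0-2 | P0 2-4 | P1 4-6 | P2 6-8 | P0 8-10 | P2 10-12 | P0 12-14 | P2 14-16 | P0 16-18 | P2 18-20 | P0 20-22 | P2 22-24 |
Completion: P0=22  P1=6  P2=24
Waiting = turnaround − burst: P0=10, P1=2, P2=10
Total waiting = 10 + 2 + 10 = 22

22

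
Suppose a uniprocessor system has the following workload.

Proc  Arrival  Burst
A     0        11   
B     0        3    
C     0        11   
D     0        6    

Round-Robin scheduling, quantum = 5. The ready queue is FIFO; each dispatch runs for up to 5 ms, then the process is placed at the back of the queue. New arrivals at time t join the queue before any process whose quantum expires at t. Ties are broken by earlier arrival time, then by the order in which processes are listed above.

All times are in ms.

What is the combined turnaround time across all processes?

Gantt: | A 0-5 | B 5-8 | C 8-13 | D 13-18 | A 18-23 | C 23-28 | D 28-29 | A 29-30 | C 30-31 |
Completion: A=30  B=8  C=31  D=29
Turnaround (C−A): A=30  B=8  C=31  D=29
Turnaround = completion − arrival: A=30, B=8, C=31, D=29
Total turnaround = 30 + 8 + 31 + 29 = 98

98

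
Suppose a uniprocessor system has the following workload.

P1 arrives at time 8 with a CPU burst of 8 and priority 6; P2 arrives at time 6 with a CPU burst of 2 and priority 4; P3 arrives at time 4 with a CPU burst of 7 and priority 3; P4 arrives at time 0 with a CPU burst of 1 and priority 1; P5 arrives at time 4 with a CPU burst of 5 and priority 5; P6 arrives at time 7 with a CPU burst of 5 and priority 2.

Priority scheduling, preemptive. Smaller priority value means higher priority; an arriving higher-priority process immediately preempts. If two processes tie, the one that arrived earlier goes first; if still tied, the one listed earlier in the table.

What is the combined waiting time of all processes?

Schedule: | P4 0-1 | idle 1-4 | P3 4-7 | P6 7-12 | P3 12-16 | P2 16-18 | P5 18-23 | P1 23-31 |
Completion: P1=31  P2=18  P3=16  P4=1  P5=23  P6=12
Turnaround (C−A): P1=23  P2=12  P3=12  P4=1  P5=19  P6=5
Waiting = turnaround − burst: P1=15, P2=10, P3=5, P4=0, P5=14, P6=0
Total waiting = 15 + 10 + 5 + 0 + 14 + 0 = 44

44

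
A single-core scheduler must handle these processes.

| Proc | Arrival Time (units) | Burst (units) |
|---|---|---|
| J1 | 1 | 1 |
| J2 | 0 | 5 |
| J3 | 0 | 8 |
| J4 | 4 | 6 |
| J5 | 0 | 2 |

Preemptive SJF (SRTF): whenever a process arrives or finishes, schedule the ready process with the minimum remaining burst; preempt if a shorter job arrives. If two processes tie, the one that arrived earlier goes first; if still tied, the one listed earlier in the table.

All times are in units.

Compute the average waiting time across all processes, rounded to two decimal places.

4.40

Schedule: | J5 0-2 | J1 2-3 | J2 3-8 | J4 8-14 | J3 14-22 |
Completion: J1=3  J2=8  J3=22  J4=14  J5=2
Turnaround (C−A): J1=2  J2=8  J3=22  J4=10  J5=2
Waiting times: J1=1, J2=3, J3=14, J4=4, J5=0
Average waiting = (1+3+14+4+0) / 5 = 22/5 = 4.40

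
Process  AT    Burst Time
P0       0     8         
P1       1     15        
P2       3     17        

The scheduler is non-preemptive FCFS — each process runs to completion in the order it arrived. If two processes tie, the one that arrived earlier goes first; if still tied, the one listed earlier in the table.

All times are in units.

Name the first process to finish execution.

Gantt: | P0 0-8 | P1 8-23 | P2 23-40 |
Completion: P0=8  P1=23  P2=40
Finish order: P0 → P1 → P2

P0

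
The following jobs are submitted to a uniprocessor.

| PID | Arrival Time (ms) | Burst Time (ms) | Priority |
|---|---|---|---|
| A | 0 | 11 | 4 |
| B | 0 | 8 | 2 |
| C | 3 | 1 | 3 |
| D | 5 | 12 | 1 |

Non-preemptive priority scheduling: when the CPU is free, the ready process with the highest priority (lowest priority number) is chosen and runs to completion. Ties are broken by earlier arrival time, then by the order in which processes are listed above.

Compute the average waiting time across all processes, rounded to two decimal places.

10.25

Gantt: | B 0-8 | D 8-20 | C 20-21 | A 21-32 |
Completion: A=32  B=8  C=21  D=20
Turnaround (C−A): A=32  B=8  C=18  D=15
Waiting times: A=21, B=0, C=17, D=3
Average waiting = (21+0+17+3) / 4 = 41/4 = 10.25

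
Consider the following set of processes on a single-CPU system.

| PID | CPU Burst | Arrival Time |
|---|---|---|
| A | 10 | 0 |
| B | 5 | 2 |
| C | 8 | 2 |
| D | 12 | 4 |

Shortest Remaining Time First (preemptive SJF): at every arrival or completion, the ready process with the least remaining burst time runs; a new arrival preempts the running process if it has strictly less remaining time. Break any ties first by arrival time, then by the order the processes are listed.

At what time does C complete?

23

Schedule: | A 0-2 | B 2-7 | A 7-15 | C 15-23 | D 23-35 |
Completion: A=15  B=7  C=23  D=35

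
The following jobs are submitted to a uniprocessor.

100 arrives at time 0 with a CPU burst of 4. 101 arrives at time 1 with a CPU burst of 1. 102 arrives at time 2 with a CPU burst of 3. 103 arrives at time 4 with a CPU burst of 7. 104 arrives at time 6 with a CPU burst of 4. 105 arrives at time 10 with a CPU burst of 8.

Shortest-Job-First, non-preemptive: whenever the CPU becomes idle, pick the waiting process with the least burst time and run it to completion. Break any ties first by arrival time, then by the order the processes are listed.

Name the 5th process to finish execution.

103

Gantt: | 100 0-4 | 101 4-5 | 102 5-8 | 104 8-12 | 103 12-19 | 105 19-27 |
Completion: 100=4  101=5  102=8  103=19  104=12  105=27
Finish order: 100 → 101 → 102 → 104 → 103 → 105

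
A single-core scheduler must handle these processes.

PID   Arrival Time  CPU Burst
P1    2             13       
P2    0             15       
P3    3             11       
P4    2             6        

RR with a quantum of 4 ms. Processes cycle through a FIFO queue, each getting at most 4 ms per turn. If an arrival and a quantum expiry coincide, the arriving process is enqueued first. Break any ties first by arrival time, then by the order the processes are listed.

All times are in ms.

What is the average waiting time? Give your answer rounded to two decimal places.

Schedule: | P2 0-4 | P1 4-8 | P4 8-12 | P3 12-16 | P2 16-20 | P1 20-24 | P4 24-26 | P3 26-30 | P2 30-34 | P1 34-38 | P3 38-41 | P2 41-44 | P1 44-45 |
Completion: P1=45  P2=44  P3=41  P4=26
Turnaround (C−A): P1=43  P2=44  P3=38  P4=24
Waiting times: P1=30, P2=29, P3=27, P4=18
Average waiting = (30+29+27+18) / 4 = 104/4 = 26.00

26.00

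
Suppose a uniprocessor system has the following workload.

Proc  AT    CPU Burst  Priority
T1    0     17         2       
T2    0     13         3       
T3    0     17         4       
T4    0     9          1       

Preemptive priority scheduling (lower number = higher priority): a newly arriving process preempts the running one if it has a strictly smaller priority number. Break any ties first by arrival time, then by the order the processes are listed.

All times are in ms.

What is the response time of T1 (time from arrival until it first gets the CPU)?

Schedule: | T4 0-9 | T1 9-26 | T2 26-39 | T3 39-56 |
Completion: T1=26  T2=39  T3=56  T4=9
Turnaround (C−A): T1=26  T2=39  T3=56  T4=9
Response(T1) = first start − arrival = 9 − 0 = 9

9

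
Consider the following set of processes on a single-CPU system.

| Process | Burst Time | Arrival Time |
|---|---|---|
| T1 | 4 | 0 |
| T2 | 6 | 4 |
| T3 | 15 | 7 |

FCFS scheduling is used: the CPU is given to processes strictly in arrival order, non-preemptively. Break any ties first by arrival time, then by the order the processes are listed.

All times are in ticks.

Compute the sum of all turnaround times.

Timeline: | T1 0-4 | T2 4-10 | T3 10-25 |
Completion: T1=4  T2=10  T3=25
Turnaround (C−A): T1=4  T2=6  T3=18
Turnaround = completion − arrival: T1=4, T2=6, T3=18
Total turnaround = 4 + 6 + 18 = 28

28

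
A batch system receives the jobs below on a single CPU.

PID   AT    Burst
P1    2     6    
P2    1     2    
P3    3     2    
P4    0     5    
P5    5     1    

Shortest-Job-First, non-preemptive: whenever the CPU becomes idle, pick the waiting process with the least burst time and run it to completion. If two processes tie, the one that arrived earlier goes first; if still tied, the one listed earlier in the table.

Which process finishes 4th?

Schedule: | P4 0-5 | P5 5-6 | P2 6-8 | P3 8-10 | P1 10-16 |
Completion: P1=16  P2=8  P3=10  P4=5  P5=6
Turnaround (C−A): P1=14  P2=7  P3=7  P4=5  P5=1
Finish order: P4 → P5 → P2 → P3 → P1

P3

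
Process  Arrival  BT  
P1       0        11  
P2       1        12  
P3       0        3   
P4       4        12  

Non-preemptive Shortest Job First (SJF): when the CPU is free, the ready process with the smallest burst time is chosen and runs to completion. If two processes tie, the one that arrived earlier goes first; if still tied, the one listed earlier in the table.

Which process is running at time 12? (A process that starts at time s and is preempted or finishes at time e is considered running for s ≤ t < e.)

Schedule: | P3 0-3 | P1 3-14 | P2 14-26 | P4 26-38 |
Completion: P1=14  P2=26  P3=3  P4=38

P1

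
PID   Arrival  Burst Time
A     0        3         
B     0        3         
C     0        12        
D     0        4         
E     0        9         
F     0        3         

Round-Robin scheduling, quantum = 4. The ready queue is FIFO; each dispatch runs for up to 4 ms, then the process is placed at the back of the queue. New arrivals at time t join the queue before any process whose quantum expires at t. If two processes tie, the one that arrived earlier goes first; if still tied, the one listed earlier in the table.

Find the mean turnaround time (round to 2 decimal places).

Timeline: | A 0-3 | B 3-6 | C 6-10 | D 10-14 | E 14-18 | F 18-21 | C 21-25 | E 25-29 | C 29-33 | E 33-34 |
Completion: A=3  B=6  C=33  D=14  E=34  F=21
Turnaround times: A=3, B=6, C=33, D=14, E=34, F=21
Average turnaround = (3+6+33+14+34+21) / 6 = 111/6 = 18.50

18.50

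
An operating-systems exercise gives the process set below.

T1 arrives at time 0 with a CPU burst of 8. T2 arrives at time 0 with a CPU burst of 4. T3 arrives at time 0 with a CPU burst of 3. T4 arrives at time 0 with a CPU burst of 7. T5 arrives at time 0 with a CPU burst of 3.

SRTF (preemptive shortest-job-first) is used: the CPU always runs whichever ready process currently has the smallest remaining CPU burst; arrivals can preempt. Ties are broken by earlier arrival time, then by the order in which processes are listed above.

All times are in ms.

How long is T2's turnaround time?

10

Schedule: | T3 0-3 | T5 3-6 | T2 6-10 | T4 10-17 | T1 17-25 |
Completion: T1=25  T2=10  T3=3  T4=17  T5=6
Turnaround (C−A): T1=25  T2=10  T3=3  T4=17  T5=6
Turnaround(T2) = completion − arrival = 10 − 0 = 10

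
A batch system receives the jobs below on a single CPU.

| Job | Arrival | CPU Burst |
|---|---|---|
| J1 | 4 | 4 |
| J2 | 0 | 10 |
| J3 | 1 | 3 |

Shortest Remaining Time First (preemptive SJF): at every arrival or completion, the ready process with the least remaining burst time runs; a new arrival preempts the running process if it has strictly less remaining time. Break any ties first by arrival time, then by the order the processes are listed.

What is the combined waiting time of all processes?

7

Timeline: | J2 0-1 | J3 1-4 | J1 4-8 | J2 8-17 |
Completion: J1=8  J2=17  J3=4
Turnaround (C−A): J1=4  J2=17  J3=3
Waiting = turnaround − burst: J1=0, J2=7, J3=0
Total waiting = 0 + 7 + 0 = 7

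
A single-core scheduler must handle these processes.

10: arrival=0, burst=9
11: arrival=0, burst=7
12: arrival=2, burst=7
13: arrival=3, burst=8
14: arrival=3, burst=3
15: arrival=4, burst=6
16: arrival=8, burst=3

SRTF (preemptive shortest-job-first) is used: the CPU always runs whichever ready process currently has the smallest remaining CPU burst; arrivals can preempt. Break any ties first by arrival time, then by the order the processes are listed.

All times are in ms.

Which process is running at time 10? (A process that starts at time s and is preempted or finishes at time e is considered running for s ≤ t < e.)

Timeline: | 11 0-3 | 14 3-6 | 11 6-10 | 16 10-13 | 15 13-19 | 12 19-26 | 13 26-34 | 10 34-43 |
Completion: 10=43  11=10  12=26  13=34  14=6  15=19  16=13

16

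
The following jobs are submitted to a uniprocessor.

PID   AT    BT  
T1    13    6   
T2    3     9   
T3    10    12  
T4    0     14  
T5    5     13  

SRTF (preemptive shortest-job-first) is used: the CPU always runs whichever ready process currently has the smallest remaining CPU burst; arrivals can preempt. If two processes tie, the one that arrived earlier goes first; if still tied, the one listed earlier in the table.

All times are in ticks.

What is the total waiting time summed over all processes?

Timeline: | T4 0-3 | T2 3-12 | T4 12-13 | T1 13-19 | T4 19-29 | T3 29-41 | T5 41-54 |
Completion: T1=19  T2=12  T3=41  T4=29  T5=54
Turnaround (C−A): T1=6  T2=9  T3=31  T4=29  T5=49
Waiting = turnaround − burst: T1=0, T2=0, T3=19, T4=15, T5=36
Total waiting = 0 + 0 + 19 + 15 + 36 = 70

70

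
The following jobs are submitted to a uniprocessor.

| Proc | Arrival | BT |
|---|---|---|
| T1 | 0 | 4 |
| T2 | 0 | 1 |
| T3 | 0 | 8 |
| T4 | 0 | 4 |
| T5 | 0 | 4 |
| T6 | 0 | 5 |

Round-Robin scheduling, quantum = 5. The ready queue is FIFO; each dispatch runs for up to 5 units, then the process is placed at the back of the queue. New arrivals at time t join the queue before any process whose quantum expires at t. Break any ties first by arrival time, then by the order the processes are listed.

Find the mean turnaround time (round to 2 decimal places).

15.00

Gantt: | T1 0-4 | T2 4-5 | T3 5-10 | T4 10-14 | T5 14-18 | T6 18-23 | T3 23-26 |
Completion: T1=4  T2=5  T3=26  T4=14  T5=18  T6=23
Turnaround times: T1=4, T2=5, T3=26, T4=14, T5=18, T6=23
Average turnaround = (4+5+26+14+18+23) / 6 = 90/6 = 15.00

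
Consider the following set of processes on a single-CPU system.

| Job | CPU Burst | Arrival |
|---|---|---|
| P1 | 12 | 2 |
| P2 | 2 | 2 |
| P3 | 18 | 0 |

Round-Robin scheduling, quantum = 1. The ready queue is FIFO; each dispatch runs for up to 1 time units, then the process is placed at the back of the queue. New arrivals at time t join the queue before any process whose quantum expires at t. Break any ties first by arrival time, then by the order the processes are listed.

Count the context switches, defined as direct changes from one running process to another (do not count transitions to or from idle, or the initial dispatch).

Timeline: | P3 0-2 | P1 2-3 | P2 3-4 | P3 4-5 | P1 5-6 | P2 6-7 | P3 7-8 | P1 8-9 | P3 9-10 | P1 10-11 | P3 11-12 | P1 12-13 | P3 13-14 | P1 14-15 | P3 15-16 | P1 16-17 | P3 17-18 | P1 18-19 | P3 19-20 | P1 20-21 | P3 21-22 | P1 22-23 | P3 23-24 | P1 24-25 | P3 25-26 | P1 26-27 | P3 27-32 |
Completion: P1=27  P2=7  P3=32
Turnaround (C−A): P1=25  P2=5  P3=32

26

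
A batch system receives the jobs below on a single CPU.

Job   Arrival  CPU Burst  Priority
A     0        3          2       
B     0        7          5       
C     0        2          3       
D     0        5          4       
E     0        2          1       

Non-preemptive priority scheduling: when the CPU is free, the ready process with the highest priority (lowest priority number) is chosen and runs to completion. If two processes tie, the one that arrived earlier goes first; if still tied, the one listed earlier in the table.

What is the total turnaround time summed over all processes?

Schedule: | E 0-2 | A 2-5 | C 5-7 | D 7-12 | B 12-19 |
Completion: A=5  B=19  C=7  D=12  E=2
Turnaround = completion − arrival: A=5, B=19, C=7, D=12, E=2
Total turnaround = 5 + 19 + 7 + 12 + 2 = 45

45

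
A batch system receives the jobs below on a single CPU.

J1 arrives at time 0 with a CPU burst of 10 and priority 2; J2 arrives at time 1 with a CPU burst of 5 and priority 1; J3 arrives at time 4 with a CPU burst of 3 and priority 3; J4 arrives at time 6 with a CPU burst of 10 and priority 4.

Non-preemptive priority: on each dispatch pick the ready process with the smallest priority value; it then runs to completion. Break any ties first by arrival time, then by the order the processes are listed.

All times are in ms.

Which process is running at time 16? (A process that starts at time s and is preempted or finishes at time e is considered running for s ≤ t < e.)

J3

Gantt: | J1 0-10 | J2 10-15 | J3 15-18 | J4 18-28 |
Completion: J1=10  J2=15  J3=18  J4=28
Turnaround (C−A): J1=10  J2=14  J3=14  J4=22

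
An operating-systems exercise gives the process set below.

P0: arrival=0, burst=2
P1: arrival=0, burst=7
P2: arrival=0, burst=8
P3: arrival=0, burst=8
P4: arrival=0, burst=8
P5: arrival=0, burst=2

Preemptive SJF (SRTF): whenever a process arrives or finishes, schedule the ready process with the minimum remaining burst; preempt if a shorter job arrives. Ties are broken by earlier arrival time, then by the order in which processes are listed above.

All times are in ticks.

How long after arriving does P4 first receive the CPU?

Schedule: | P0 0-2 | P5 2-4 | P1 4-11 | P2 11-19 | P3 19-27 | P4 27-35 |
Completion: P0=2  P1=11  P2=19  P3=27  P4=35  P5=4
Response(P4) = first start − arrival = 27 − 0 = 27

27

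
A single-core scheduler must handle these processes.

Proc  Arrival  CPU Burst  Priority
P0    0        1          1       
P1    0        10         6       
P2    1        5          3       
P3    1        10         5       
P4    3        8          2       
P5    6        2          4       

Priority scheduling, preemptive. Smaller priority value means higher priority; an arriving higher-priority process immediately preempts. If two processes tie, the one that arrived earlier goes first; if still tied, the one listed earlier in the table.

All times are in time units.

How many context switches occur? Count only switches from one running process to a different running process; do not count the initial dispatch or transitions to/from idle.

6

Gantt: | P0 0-1 | P2 1-3 | P4 3-11 | P2 11-14 | P5 14-16 | P3 16-26 | P1 26-36 |
Completion: P0=1  P1=36  P2=14  P3=26  P4=11  P5=16
Turnaround (C−A): P0=1  P1=36  P2=13  P3=25  P4=8  P5=10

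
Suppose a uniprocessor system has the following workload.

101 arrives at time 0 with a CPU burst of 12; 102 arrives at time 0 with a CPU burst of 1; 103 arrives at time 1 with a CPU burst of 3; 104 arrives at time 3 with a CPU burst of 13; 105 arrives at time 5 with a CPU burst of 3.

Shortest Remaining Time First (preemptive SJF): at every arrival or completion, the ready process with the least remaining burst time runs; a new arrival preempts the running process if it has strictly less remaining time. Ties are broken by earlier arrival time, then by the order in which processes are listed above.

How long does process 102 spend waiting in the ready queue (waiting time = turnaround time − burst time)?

Gantt: | 102 0-1 | 103 1-4 | 101 4-5 | 105 5-8 | 101 8-19 | 104 19-32 |
Completion: 101=19  102=1  103=4  104=32  105=8
Turnaround (C−A): 101=19  102=1  103=3  104=29  105=3
Waiting(102) = turnaround − burst = 1 − 1 = 0

0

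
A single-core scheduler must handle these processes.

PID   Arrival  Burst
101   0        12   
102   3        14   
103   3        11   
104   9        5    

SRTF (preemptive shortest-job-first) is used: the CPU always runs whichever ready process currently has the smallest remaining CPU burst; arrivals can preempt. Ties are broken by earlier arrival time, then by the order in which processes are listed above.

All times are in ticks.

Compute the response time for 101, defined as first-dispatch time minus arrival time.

0

Timeline: | 101 0-12 | 104 12-17 | 103 17-28 | 102 28-42 |
Completion: 101=12  102=42  103=28  104=17
Turnaround (C−A): 101=12  102=39  103=25  104=8
Response(101) = first start − arrival = 0 − 0 = 0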